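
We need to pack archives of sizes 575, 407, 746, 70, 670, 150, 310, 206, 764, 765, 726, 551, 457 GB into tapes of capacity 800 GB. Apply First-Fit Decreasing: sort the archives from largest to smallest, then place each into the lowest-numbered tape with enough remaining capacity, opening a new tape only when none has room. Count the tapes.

Sorted descending: 765, 764, 746, 726, 670, 575, 551, 457, 407, 310, 206, 150, 70.
765 GB → tape 1 (remaining 35 GB)
764 GB → tape 2 (remaining 36 GB)
746 GB → tape 3 (remaining 54 GB)
726 GB → tape 4 (remaining 74 GB)
670 GB → tape 5 (remaining 130 GB)
575 GB → tape 6 (remaining 225 GB)
551 GB → tape 7 (remaining 249 GB)
457 GB → tape 8 (remaining 343 GB)
407 GB → tape 9 (remaining 393 GB)
310 GB → tape 8 (remaining 33 GB)
206 GB → tape 6 (remaining 19 GB)
150 GB → tape 7 (remaining 99 GB)
70 GB → tape 4 (remaining 4 GB)
Final tapes: [765] [764] [746] [726,70] [670] [575,206] [551,150] [457,310] [407].

9 tapes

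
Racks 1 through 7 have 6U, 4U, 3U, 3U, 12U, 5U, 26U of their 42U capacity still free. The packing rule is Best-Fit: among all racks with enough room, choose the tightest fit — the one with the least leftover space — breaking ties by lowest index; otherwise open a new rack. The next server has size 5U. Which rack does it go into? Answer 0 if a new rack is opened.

6

Racks with room: rack 1 (6U), rack 5 (12U), rack 6 (5U), rack 7 (26U).
Tightest fit is rack 6 with 5U free.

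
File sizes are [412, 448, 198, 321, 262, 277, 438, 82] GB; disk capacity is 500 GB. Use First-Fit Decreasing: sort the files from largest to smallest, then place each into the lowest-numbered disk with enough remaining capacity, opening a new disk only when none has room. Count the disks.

6

Sorted descending: 448, 438, 412, 321, 277, 262, 198, 82.
Put 448 GB in disk 1; 52 GB remain.
Put 438 GB in disk 2; 62 GB remain.
Put 412 GB in disk 3; 88 GB remain.
Put 321 GB in disk 4; 179 GB remain.
Put 277 GB in disk 5; 223 GB remain.
Put 262 GB in disk 6; 238 GB remain.
Put 198 GB in disk 5; 25 GB remain.
Put 82 GB in disk 3; 6 GB remain.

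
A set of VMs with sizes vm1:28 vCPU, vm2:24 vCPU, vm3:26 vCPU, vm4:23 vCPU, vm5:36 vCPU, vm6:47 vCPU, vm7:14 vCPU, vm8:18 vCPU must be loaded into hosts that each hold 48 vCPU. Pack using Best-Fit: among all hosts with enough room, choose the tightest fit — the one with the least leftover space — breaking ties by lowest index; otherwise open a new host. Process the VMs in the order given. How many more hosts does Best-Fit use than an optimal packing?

Best-Fit: [28,14] [24,23] [26,18] [36] [47] → 5 hosts.
Total size 216 vCPU; any packing needs at least ⌈216/48⌉ = 5 hosts.
So 5 is already optimal.

0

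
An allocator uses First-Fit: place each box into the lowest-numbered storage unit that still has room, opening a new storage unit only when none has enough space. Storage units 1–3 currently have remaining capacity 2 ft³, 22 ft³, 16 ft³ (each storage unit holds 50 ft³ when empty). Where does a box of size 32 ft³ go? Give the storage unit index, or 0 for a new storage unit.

0

No storage unit has ≥ 32 ft³ free, so a new storage unit is opened.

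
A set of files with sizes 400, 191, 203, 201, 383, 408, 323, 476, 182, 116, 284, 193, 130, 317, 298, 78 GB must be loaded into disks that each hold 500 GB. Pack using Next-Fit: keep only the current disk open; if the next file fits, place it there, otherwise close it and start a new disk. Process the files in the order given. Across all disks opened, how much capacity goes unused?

400 GB → disk 1 (remaining 100 GB)
191 GB → disk 2 (remaining 309 GB)
203 GB → disk 2 (remaining 106 GB)
201 GB → disk 3 (remaining 299 GB)
383 GB → disk 4 (remaining 117 GB)
408 GB → disk 5 (remaining 92 GB)
323 GB → disk 6 (remaining 177 GB)
476 GB → disk 7 (remaining 24 GB)
182 GB → disk 8 (remaining 318 GB)
116 GB → disk 8 (remaining 202 GB)
284 GB → disk 9 (remaining 216 GB)
193 GB → disk 9 (remaining 23 GB)
130 GB → disk 10 (remaining 370 GB)
317 GB → disk 10 (remaining 53 GB)
298 GB → disk 11 (remaining 202 GB)
78 GB → disk 11 (remaining 124 GB)
11 disks × 500 GB = 5500 GB; used 4183 GB; unused 1317 GB.

1317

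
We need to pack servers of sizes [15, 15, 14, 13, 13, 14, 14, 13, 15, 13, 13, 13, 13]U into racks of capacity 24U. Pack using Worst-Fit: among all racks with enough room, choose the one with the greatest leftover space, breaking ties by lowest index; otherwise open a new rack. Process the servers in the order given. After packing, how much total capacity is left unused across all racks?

Put 15U in rack 1; 9U remain.
Put 15U in rack 2; 9U remain.
Put 14U in rack 3; 10U remain.
Put 13U in rack 4; 11U remain.
Put 13U in rack 5; 11U remain.
Put 14U in rack 6; 10U remain.
Put 14U in rack 7; 10U remain.
Put 13U in rack 8; 11U remain.
Put 15U in rack 9; 9U remain.
Put 13U in rack 10; 11U remain.
Put 13U in rack 11; 11U remain.
Put 13U in rack 12; 11U remain.
Put 13U in rack 13; 11U remain.
13 racks × 24U = 312U; used 178U; unused 134U.

134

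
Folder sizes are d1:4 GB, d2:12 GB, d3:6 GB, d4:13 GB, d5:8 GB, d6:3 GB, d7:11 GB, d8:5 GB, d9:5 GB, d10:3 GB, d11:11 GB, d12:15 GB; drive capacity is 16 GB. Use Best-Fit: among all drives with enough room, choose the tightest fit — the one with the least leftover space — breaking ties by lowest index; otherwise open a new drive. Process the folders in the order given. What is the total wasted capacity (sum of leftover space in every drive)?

Put d1 (4 GB) in drive 1; 12 GB remain.
Put d2 (12 GB) in drive 1; 0 GB remain.
Put d3 (6 GB) in drive 2; 10 GB remain.
Put d4 (13 GB) in drive 3; 3 GB remain.
Put d5 (8 GB) in drive 2; 2 GB remain.
Put d6 (3 GB) in drive 3; 0 GB remain.
Put d7 (11 GB) in drive 4; 5 GB remain.
Put d8 (5 GB) in drive 4; 0 GB remain.
Put d9 (5 GB) in drive 5; 11 GB remain.
Put d10 (3 GB) in drive 5; 8 GB remain.
Put d11 (11 GB) in drive 6; 5 GB remain.
Put d12 (15 GB) in drive 7; 1 GB remain.
7 drives × 16 GB = 112 GB; used 96 GB; unused 16 GB.

16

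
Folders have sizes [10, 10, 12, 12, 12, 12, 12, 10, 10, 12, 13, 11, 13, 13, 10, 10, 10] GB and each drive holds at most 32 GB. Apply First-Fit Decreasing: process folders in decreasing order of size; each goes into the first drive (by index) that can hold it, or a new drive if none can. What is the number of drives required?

Sorted descending: 13, 13, 13, 12, 12, 12, 12, 12, 12, 11, 10, 10, 10, 10, 10, 10, 10.
13 GB → drive 1 (remaining 19 GB)
13 GB → drive 1 (remaining 6 GB)
13 GB → drive 2 (remaining 19 GB)
12 GB → drive 2 (remaining 7 GB)
12 GB → drive 3 (remaining 20 GB)
12 GB → drive 3 (remaining 8 GB)
12 GB → drive 4 (remaining 20 GB)
12 GB → drive 4 (remaining 8 GB)
12 GB → drive 5 (remaining 20 GB)
11 GB → drive 5 (remaining 9 GB)
10 GB → drive 6 (remaining 22 GB)
10 GB → drive 6 (remaining 12 GB)
10 GB → drive 6 (remaining 2 GB)
10 GB → drive 7 (remaining 22 GB)
10 GB → drive 7 (remaining 12 GB)
10 GB → drive 7 (remaining 2 GB)
10 GB → drive 8 (remaining 22 GB)
Final drives: [13,13] [13,12] [12,12] [12,12] [12,11] [10,10,10] [10,10,10] [10].

8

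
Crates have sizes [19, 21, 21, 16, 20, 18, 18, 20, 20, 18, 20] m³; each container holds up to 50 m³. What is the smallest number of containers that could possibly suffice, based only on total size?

5 containers

Total size = 19 + 21 + 21 + 16 + 20 + 18 + 18 + 20 + 20 + 18 + 20 = 211 m³.
⌈211 / 50⌉ = 5.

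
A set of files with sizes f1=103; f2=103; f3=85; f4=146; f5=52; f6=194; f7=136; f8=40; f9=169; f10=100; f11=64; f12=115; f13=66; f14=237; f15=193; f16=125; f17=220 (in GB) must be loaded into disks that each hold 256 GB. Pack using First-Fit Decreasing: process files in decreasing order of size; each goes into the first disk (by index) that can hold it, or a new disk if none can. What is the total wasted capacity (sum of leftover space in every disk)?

Sorted descending: 237, 220, 194, 193, 169, 146, 136, 125, 115, 103, 103, 100, 85, 66, 64, 52, 40.
Put 237 GB in disk 1; 19 GB remain.
Put 220 GB in disk 2; 36 GB remain.
Put 194 GB in disk 3; 62 GB remain.
Put 193 GB in disk 4; 63 GB remain.
Put 169 GB in disk 5; 87 GB remain.
Put 146 GB in disk 6; 110 GB remain.
Put 136 GB in disk 7; 120 GB remain.
Put 125 GB in disk 8; 131 GB remain.
Put 115 GB in disk 7; 5 GB remain.
Put 103 GB in disk 6; 7 GB remain.
Put 103 GB in disk 8; 28 GB remain.
Put 100 GB in disk 9; 156 GB remain.
Put 85 GB in disk 5; 2 GB remain.
Put 66 GB in disk 9; 90 GB remain.
Put 64 GB in disk 9; 26 GB remain.
Put 52 GB in disk 3; 10 GB remain.
Put 40 GB in disk 4; 23 GB remain.
9 disks × 256 GB = 2304 GB; used 2148 GB; unused 156 GB.

156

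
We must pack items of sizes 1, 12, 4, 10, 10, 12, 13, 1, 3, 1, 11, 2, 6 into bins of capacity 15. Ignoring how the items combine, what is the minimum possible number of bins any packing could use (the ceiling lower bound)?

Total size = 1 + 12 + 4 + 10 + 10 + 12 + 13 + 1 + 3 + 1 + 11 + 2 + 6 = 86.
⌈86 / 15⌉ = 6.

6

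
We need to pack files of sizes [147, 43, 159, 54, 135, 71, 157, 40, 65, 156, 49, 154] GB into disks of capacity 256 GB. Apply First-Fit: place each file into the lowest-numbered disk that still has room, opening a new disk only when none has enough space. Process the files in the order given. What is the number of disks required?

Put 147 GB in disk 1; 109 GB remain.
Put 43 GB in disk 1; 66 GB remain.
Put 159 GB in disk 2; 97 GB remain.
Put 54 GB in disk 1; 12 GB remain.
Put 135 GB in disk 3; 121 GB remain.
Put 71 GB in disk 2; 26 GB remain.
Put 157 GB in disk 4; 99 GB remain.
Put 40 GB in disk 3; 81 GB remain.
Put 65 GB in disk 3; 16 GB remain.
Put 156 GB in disk 5; 100 GB remain.
Put 49 GB in disk 4; 50 GB remain.
Put 154 GB in disk 6; 102 GB remain.
Final disks: [147,43,54] [159,71] [135,40,65] [157,49] [156] [154].

6 disks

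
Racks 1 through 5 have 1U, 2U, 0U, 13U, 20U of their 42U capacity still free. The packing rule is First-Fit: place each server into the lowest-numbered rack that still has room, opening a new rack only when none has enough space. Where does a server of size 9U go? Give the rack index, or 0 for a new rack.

4

Racks with room: rack 4 (13U), rack 5 (20U).
The first with room is rack 4.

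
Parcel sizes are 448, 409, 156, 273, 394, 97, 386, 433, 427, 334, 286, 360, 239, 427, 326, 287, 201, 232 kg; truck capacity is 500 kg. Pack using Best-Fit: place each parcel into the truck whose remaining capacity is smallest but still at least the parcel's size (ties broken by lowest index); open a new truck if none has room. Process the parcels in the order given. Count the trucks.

14 trucks

448 kg → truck 1 (remaining 52 kg)
409 kg → truck 2 (remaining 91 kg)
156 kg → truck 3 (remaining 344 kg)
273 kg → truck 3 (remaining 71 kg)
394 kg → truck 4 (remaining 106 kg)
97 kg → truck 4 (remaining 9 kg)
386 kg → truck 5 (remaining 114 kg)
433 kg → truck 6 (remaining 67 kg)
427 kg → truck 7 (remaining 73 kg)
334 kg → truck 8 (remaining 166 kg)
286 kg → truck 9 (remaining 214 kg)
360 kg → truck 10 (remaining 140 kg)
239 kg → truck 11 (remaining 261 kg)
427 kg → truck 12 (remaining 73 kg)
326 kg → truck 13 (remaining 174 kg)
287 kg → truck 14 (remaining 213 kg)
201 kg → truck 14 (remaining 12 kg)
232 kg → truck 11 (remaining 29 kg)
Final trucks: [448] [409] [156,273] [394,97] [386] [433] [427] [334] [286] [360] [239,232] [427] [326] [287,201].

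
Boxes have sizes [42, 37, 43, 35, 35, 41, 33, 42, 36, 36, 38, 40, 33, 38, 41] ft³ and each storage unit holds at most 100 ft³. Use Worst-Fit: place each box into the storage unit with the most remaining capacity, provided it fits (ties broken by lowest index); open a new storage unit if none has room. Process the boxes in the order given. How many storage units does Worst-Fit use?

8

42 ft³ → storage unit 1 (remaining 58 ft³)
37 ft³ → storage unit 1 (remaining 21 ft³)
43 ft³ → storage unit 2 (remaining 57 ft³)
35 ft³ → storage unit 2 (remaining 22 ft³)
35 ft³ → storage unit 3 (remaining 65 ft³)
41 ft³ → storage unit 3 (remaining 24 ft³)
33 ft³ → storage unit 4 (remaining 67 ft³)
42 ft³ → storage unit 4 (remaining 25 ft³)
36 ft³ → storage unit 5 (remaining 64 ft³)
36 ft³ → storage unit 5 (remaining 28 ft³)
38 ft³ → storage unit 6 (remaining 62 ft³)
40 ft³ → storage unit 6 (remaining 22 ft³)
33 ft³ → storage unit 7 (remaining 67 ft³)
38 ft³ → storage unit 7 (remaining 29 ft³)
41 ft³ → storage unit 8 (remaining 59 ft³)
Final storage units: [42,37] [43,35] [35,41] [33,42] [36,36] [38,40] [33,38] [41].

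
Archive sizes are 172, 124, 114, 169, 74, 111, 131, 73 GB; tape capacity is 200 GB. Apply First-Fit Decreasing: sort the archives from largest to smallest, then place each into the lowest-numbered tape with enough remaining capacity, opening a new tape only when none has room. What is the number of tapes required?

6

Sorted descending: 172, 169, 131, 124, 114, 111, 74, 73.
tape 1: place 172 GB, 28 GB left
tape 2: place 169 GB, 31 GB left
tape 3: place 131 GB, 69 GB left
tape 4: place 124 GB, 76 GB left
tape 5: place 114 GB, 86 GB left
tape 6: place 111 GB, 89 GB left
tape 4: place 74 GB, 2 GB left
tape 5: place 73 GB, 13 GB left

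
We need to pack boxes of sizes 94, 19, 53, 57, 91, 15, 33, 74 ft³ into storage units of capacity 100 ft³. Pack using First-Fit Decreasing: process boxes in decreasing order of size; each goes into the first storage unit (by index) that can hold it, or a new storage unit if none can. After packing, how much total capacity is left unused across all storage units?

64

Sorted descending: 94, 91, 74, 57, 53, 33, 19, 15.
Put 94 ft³ in storage unit 1; 6 ft³ remain.
Put 91 ft³ in storage unit 2; 9 ft³ remain.
Put 74 ft³ in storage unit 3; 26 ft³ remain.
Put 57 ft³ in storage unit 4; 43 ft³ remain.
Put 53 ft³ in storage unit 5; 47 ft³ remain.
Put 33 ft³ in storage unit 4; 10 ft³ remain.
Put 19 ft³ in storage unit 3; 7 ft³ remain.
Put 15 ft³ in storage unit 5; 32 ft³ remain.
5 storage units × 100 ft³ = 500 ft³; used 436 ft³; unused 64 ft³.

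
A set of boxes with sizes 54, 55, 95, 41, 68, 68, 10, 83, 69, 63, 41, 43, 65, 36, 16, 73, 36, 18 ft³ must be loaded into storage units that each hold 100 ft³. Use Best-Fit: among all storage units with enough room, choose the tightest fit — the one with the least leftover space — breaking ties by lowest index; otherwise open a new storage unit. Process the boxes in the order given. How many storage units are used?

Put 54 ft³ in storage unit 1; 46 ft³ remain.
Put 55 ft³ in storage unit 2; 45 ft³ remain.
Put 95 ft³ in storage unit 3; 5 ft³ remain.
Put 41 ft³ in storage unit 2; 4 ft³ remain.
Put 68 ft³ in storage unit 4; 32 ft³ remain.
Put 68 ft³ in storage unit 5; 32 ft³ remain.
Put 10 ft³ in storage unit 4; 22 ft³ remain.
Put 83 ft³ in storage unit 6; 17 ft³ remain.
Put 69 ft³ in storage unit 7; 31 ft³ remain.
Put 63 ft³ in storage unit 8; 37 ft³ remain.
Put 41 ft³ in storage unit 1; 5 ft³ remain.
Put 43 ft³ in storage unit 9; 57 ft³ remain.
Put 65 ft³ in storage unit 10; 35 ft³ remain.
Put 36 ft³ in storage unit 8; 1 ft³ remain.
Put 16 ft³ in storage unit 6; 1 ft³ remain.
Put 73 ft³ in storage unit 11; 27 ft³ remain.
Put 36 ft³ in storage unit 9; 21 ft³ remain.
Put 18 ft³ in storage unit 9; 3 ft³ remain.
Final storage units: [54,41] [55,41] [95] [68,10] [68] [83,16] [69] [63,36] [43,36,18] [65] [73].

11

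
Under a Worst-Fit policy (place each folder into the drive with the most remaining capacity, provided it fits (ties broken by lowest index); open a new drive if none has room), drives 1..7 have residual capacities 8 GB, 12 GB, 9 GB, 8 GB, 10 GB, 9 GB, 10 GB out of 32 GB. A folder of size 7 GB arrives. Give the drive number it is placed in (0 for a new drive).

Drives with room: drive 1 (8 GB), drive 2 (12 GB), drive 3 (9 GB), drive 4 (8 GB), drive 5 (10 GB), drive 6 (9 GB), drive 7 (10 GB).
Most room is drive 2 with 12 GB free.

2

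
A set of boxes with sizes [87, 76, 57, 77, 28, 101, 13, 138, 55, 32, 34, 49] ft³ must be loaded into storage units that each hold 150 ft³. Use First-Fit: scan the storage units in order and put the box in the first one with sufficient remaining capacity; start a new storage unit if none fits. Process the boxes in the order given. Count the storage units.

87 ft³ → storage unit 1 (remaining 63 ft³)
76 ft³ → storage unit 2 (remaining 74 ft³)
57 ft³ → storage unit 1 (remaining 6 ft³)
77 ft³ → storage unit 3 (remaining 73 ft³)
28 ft³ → storage unit 2 (remaining 46 ft³)
101 ft³ → storage unit 4 (remaining 49 ft³)
13 ft³ → storage unit 2 (remaining 33 ft³)
138 ft³ → storage unit 5 (remaining 12 ft³)
55 ft³ → storage unit 3 (remaining 18 ft³)
32 ft³ → storage unit 2 (remaining 1 ft³)
34 ft³ → storage unit 4 (remaining 15 ft³)
49 ft³ → storage unit 6 (remaining 101 ft³)

6 storage units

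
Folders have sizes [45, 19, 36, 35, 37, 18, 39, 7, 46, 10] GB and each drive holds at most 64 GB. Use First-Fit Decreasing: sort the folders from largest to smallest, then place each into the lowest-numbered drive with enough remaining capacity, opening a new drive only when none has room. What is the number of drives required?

Sorted descending: 46, 45, 39, 37, 36, 35, 19, 18, 10, 7.
drive 1: place 46 GB, 18 GB left
drive 2: place 45 GB, 19 GB left
drive 3: place 39 GB, 25 GB left
drive 4: place 37 GB, 27 GB left
drive 5: place 36 GB, 28 GB left
drive 6: place 35 GB, 29 GB left
drive 2: place 19 GB, 0 GB left
drive 1: place 18 GB, 0 GB left
drive 3: place 10 GB, 15 GB left
drive 3: place 7 GB, 8 GB left
Final drives: [46,18] [45,19] [39,10,7] [37] [36] [35].

6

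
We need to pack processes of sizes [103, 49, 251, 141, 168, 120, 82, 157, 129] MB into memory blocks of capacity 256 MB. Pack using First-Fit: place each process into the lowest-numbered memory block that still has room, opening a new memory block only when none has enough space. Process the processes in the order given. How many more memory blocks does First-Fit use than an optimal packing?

First-Fit: [103,49,82] [251] [141] [168] [120,129] [157] → 6 memory blocks.
Total size 1200 MB; any packing needs at least ⌈1200/256⌉ = 5 memory blocks.
An optimal packing achieves that bound: [251] [168,82] [157,49] [141,103] [129,120] → 5 memory blocks.
Excess: 6 − 5 = 1.

1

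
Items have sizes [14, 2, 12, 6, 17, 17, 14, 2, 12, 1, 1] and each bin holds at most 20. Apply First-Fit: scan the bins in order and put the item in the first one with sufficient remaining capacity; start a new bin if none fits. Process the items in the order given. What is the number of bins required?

14 → bin 1 (remaining 6)
2 → bin 1 (remaining 4)
12 → bin 2 (remaining 8)
6 → bin 2 (remaining 2)
17 → bin 3 (remaining 3)
17 → bin 4 (remaining 3)
14 → bin 5 (remaining 6)
2 → bin 1 (remaining 2)
12 → bin 6 (remaining 8)
1 → bin 1 (remaining 1)
1 → bin 1 (remaining 0)

6 bins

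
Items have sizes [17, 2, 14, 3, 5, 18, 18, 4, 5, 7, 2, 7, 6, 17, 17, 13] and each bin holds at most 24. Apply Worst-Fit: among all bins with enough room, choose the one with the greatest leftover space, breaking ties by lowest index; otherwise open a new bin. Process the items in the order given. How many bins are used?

8

bin 1: place 17, 7 left
bin 1: place 2, 5 left
bin 2: place 14, 10 left
bin 2: place 3, 7 left
bin 2: place 5, 2 left
bin 3: place 18, 6 left
bin 4: place 18, 6 left
bin 3: place 4, 2 left
bin 4: place 5, 1 left
bin 5: place 7, 17 left
bin 5: place 2, 15 left
bin 5: place 7, 8 left
bin 5: place 6, 2 left
bin 6: place 17, 7 left
bin 7: place 17, 7 left
bin 8: place 13, 11 left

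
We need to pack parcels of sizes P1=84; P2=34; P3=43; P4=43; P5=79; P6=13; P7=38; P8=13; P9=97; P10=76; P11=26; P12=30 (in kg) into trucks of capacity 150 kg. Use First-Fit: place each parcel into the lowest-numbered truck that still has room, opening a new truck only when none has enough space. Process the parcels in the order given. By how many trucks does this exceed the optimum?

First-Fit: [84,34,13,13] [43,43,38,26] [79,30] [97] [76] → 5 trucks.
Total size 576 kg; any packing needs at least ⌈576/150⌉ = 4 trucks.
An optimal packing achieves that bound: [97,43] [84,43,13] [79,38,30] [76,34,26,13] → 4 trucks.
Excess: 5 − 4 = 1.

1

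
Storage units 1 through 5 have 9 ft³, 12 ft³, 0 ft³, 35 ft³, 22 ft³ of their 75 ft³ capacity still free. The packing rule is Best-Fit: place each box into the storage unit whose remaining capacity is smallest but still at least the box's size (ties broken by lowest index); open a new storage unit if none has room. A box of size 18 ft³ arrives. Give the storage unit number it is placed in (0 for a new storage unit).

5

Storage units with room: storage unit 4 (35 ft³), storage unit 5 (22 ft³).
Tightest fit is storage unit 5 with 22 ft³ free.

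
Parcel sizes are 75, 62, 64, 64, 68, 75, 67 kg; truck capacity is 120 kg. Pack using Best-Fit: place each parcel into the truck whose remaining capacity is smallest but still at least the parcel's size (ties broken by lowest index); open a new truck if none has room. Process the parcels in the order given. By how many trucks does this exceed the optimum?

Best-Fit: [75] [62] [64] [64] [68] [75] [67] → 7 trucks.
7 parcels exceed 60 kg (half the capacity), and no two of those can share a truck, so at least 7 trucks are needed.
So 7 is already optimal.

0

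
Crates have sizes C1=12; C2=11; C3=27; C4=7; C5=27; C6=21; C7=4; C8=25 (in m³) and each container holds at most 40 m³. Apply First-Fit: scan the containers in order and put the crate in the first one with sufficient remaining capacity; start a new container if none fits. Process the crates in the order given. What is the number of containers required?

5 containers

C1 (12 m³) → container 1 (remaining 28 m³)
C2 (11 m³) → container 1 (remaining 17 m³)
C3 (27 m³) → container 2 (remaining 13 m³)
C4 (7 m³) → container 1 (remaining 10 m³)
C5 (27 m³) → container 3 (remaining 13 m³)
C6 (21 m³) → container 4 (remaining 19 m³)
C7 (4 m³) → container 1 (remaining 6 m³)
C8 (25 m³) → container 5 (remaining 15 m³)
Final containers: [12,11,7,4] [27] [27] [21] [25].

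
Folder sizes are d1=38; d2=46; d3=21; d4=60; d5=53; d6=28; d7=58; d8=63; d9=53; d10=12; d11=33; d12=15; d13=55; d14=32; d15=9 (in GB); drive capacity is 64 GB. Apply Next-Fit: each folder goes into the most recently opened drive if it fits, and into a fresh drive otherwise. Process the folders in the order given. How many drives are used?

12

drive 1: place d1 (38 GB), 26 GB left
drive 2: place d2 (46 GB), 18 GB left
drive 3: place d3 (21 GB), 43 GB left
drive 4: place d4 (60 GB), 4 GB left
drive 5: place d5 (53 GB), 11 GB left
drive 6: place d6 (28 GB), 36 GB left
drive 7: place d7 (58 GB), 6 GB left
drive 8: place d8 (63 GB), 1 GB left
drive 9: place d9 (53 GB), 11 GB left
drive 10: place d10 (12 GB), 52 GB left
drive 10: place d11 (33 GB), 19 GB left
drive 10: place d12 (15 GB), 4 GB left
drive 11: place d13 (55 GB), 9 GB left
drive 12: place d14 (32 GB), 32 GB left
drive 12: place d15 (9 GB), 23 GB left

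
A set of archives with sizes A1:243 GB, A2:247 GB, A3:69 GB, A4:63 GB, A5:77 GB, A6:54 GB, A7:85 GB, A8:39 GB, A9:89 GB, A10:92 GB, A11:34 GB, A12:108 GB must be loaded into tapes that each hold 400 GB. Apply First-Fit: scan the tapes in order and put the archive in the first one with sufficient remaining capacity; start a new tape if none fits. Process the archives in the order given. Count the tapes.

A1 (243 GB) → tape 1 (remaining 157 GB)
A2 (247 GB) → tape 2 (remaining 153 GB)
A3 (69 GB) → tape 1 (remaining 88 GB)
A4 (63 GB) → tape 1 (remaining 25 GB)
A5 (77 GB) → tape 2 (remaining 76 GB)
A6 (54 GB) → tape 2 (remaining 22 GB)
A7 (85 GB) → tape 3 (remaining 315 GB)
A8 (39 GB) → tape 3 (remaining 276 GB)
A9 (89 GB) → tape 3 (remaining 187 GB)
A10 (92 GB) → tape 3 (remaining 95 GB)
A11 (34 GB) → tape 3 (remaining 61 GB)
A12 (108 GB) → tape 4 (remaining 292 GB)

4 tapes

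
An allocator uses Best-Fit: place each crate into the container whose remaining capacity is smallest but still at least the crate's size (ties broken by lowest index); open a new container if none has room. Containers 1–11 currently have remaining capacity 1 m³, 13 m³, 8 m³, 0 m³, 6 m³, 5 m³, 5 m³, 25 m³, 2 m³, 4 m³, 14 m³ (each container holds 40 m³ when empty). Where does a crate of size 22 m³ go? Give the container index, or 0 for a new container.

8

Containers with room: container 8 (25 m³).
Tightest fit is container 8 with 25 m³ free.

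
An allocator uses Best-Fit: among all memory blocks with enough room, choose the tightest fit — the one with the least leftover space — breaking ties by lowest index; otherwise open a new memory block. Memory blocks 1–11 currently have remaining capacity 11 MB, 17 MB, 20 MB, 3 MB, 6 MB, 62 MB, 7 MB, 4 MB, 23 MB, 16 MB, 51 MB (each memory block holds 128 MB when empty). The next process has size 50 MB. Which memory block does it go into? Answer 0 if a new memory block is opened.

Memory blocks with room: memory block 6 (62 MB), memory block 11 (51 MB).
Tightest fit is memory block 11 with 51 MB free.

11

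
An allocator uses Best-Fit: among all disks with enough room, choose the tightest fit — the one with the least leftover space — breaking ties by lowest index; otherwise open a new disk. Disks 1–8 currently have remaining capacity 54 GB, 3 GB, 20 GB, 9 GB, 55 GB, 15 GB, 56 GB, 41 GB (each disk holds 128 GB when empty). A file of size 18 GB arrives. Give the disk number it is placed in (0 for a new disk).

Disks with room: disk 1 (54 GB), disk 3 (20 GB), disk 5 (55 GB), disk 7 (56 GB), disk 8 (41 GB).
Tightest fit is disk 3 with 20 GB free.

3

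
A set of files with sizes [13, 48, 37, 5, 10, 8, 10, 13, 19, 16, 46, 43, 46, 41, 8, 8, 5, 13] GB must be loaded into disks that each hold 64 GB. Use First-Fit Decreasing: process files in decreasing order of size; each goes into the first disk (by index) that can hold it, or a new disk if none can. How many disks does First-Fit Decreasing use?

Sorted descending: 48, 46, 46, 43, 41, 37, 19, 16, 13, 13, 13, 10, 10, 8, 8, 8, 5, 5.
48 GB → disk 1 (remaining 16 GB)
46 GB → disk 2 (remaining 18 GB)
46 GB → disk 3 (remaining 18 GB)
43 GB → disk 4 (remaining 21 GB)
41 GB → disk 5 (remaining 23 GB)
37 GB → disk 6 (remaining 27 GB)
19 GB → disk 4 (remaining 2 GB)
16 GB → disk 1 (remaining 0 GB)
13 GB → disk 2 (remaining 5 GB)
13 GB → disk 3 (remaining 5 GB)
13 GB → disk 5 (remaining 10 GB)
10 GB → disk 5 (remaining 0 GB)
10 GB → disk 6 (remaining 17 GB)
8 GB → disk 6 (remaining 9 GB)
8 GB → disk 6 (remaining 1 GB)
8 GB → disk 7 (remaining 56 GB)
5 GB → disk 2 (remaining 0 GB)
5 GB → disk 3 (remaining 0 GB)
Final disks: [48,16] [46,13,5] [46,13,5] [43,19] [41,13,10] [37,10,8,8] [8].

7 disks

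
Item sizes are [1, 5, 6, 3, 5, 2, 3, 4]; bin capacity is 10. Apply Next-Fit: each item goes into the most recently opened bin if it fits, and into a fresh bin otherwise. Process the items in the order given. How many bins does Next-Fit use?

4

bin 1: place 1, 9 left
bin 1: place 5, 4 left
bin 2: place 6, 4 left
bin 2: place 3, 1 left
bin 3: place 5, 5 left
bin 3: place 2, 3 left
bin 3: place 3, 0 left
bin 4: place 4, 6 left
Final bins: [1,5] [6,3] [5,2,3] [4].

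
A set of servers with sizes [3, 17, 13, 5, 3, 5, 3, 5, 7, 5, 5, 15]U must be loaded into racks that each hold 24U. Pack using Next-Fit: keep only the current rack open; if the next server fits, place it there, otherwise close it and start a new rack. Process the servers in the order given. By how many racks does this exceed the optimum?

Next-Fit: [3,17] [13,5,3] [5,3,5,7] [5,5] [15] → 5 racks.
Total size 86U; any packing needs at least ⌈86/24⌉ = 4 racks.
An optimal packing achieves that bound: [17,7] [15,5,3] [13,5,5] [5,5,3,3] → 4 racks.
Excess: 5 − 4 = 1.

1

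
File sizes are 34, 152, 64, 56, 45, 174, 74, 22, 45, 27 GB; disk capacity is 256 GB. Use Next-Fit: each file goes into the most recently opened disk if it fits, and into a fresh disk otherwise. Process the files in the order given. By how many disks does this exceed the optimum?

Next-Fit: [34,152,64] [56,45] [174,74] [22,45,27] → 4 disks.
Total size 693 GB; any packing needs at least ⌈693/256⌉ = 3 disks.
An optimal packing achieves that bound: [174,74] [152,64,34] [56,45,45,27,22] → 3 disks.
Excess: 4 − 3 = 1.

1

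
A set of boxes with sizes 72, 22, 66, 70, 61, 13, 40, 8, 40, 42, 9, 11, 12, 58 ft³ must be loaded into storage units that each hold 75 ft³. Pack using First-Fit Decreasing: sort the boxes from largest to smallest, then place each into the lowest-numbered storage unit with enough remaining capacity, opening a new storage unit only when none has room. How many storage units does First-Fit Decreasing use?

Sorted descending: 72, 70, 66, 61, 58, 42, 40, 40, 22, 13, 12, 11, 9, 8.
Put 72 ft³ in storage unit 1; 3 ft³ remain.
Put 70 ft³ in storage unit 2; 5 ft³ remain.
Put 66 ft³ in storage unit 3; 9 ft³ remain.
Put 61 ft³ in storage unit 4; 14 ft³ remain.
Put 58 ft³ in storage unit 5; 17 ft³ remain.
Put 42 ft³ in storage unit 6; 33 ft³ remain.
Put 40 ft³ in storage unit 7; 35 ft³ remain.
Put 40 ft³ in storage unit 8; 35 ft³ remain.
Put 22 ft³ in storage unit 6; 11 ft³ remain.
Put 13 ft³ in storage unit 4; 1 ft³ remain.
Put 12 ft³ in storage unit 5; 5 ft³ remain.
Put 11 ft³ in storage unit 6; 0 ft³ remain.
Put 9 ft³ in storage unit 3; 0 ft³ remain.
Put 8 ft³ in storage unit 7; 27 ft³ remain.

8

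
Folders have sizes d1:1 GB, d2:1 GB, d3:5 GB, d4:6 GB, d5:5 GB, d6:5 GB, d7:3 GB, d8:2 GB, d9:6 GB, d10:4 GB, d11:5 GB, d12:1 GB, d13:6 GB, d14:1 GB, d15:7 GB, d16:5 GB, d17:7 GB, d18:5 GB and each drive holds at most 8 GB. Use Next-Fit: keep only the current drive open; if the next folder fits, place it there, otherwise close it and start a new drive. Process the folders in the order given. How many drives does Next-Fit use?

Put d1 (1 GB) in drive 1; 7 GB remain.
Put d2 (1 GB) in drive 1; 6 GB remain.
Put d3 (5 GB) in drive 1; 1 GB remain.
Put d4 (6 GB) in drive 2; 2 GB remain.
Put d5 (5 GB) in drive 3; 3 GB remain.
Put d6 (5 GB) in drive 4; 3 GB remain.
Put d7 (3 GB) in drive 4; 0 GB remain.
Put d8 (2 GB) in drive 5; 6 GB remain.
Put d9 (6 GB) in drive 5; 0 GB remain.
Put d10 (4 GB) in drive 6; 4 GB remain.
Put d11 (5 GB) in drive 7; 3 GB remain.
Put d12 (1 GB) in drive 7; 2 GB remain.
Put d13 (6 GB) in drive 8; 2 GB remain.
Put d14 (1 GB) in drive 8; 1 GB remain.
Put d15 (7 GB) in drive 9; 1 GB remain.
Put d16 (5 GB) in drive 10; 3 GB remain.
Put d17 (7 GB) in drive 11; 1 GB remain.
Put d18 (5 GB) in drive 12; 3 GB remain.
Final drives: [1,1,5] [6] [5] [5,3] [2,6] [4] [5,1] [6,1] [7] [5] [7] [5].

12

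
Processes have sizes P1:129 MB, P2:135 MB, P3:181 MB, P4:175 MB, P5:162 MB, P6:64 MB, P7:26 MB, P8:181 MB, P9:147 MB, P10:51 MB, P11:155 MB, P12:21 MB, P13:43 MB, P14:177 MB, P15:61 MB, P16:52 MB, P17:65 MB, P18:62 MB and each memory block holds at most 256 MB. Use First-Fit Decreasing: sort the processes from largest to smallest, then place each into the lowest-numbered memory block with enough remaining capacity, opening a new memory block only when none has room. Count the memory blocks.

9

Sorted descending: 181, 181, 177, 175, 162, 155, 147, 135, 129, 65, 64, 62, 61, 52, 51, 43, 26, 21.
181 MB → memory block 1 (remaining 75 MB)
181 MB → memory block 2 (remaining 75 MB)
177 MB → memory block 3 (remaining 79 MB)
175 MB → memory block 4 (remaining 81 MB)
162 MB → memory block 5 (remaining 94 MB)
155 MB → memory block 6 (remaining 101 MB)
147 MB → memory block 7 (remaining 109 MB)
135 MB → memory block 8 (remaining 121 MB)
129 MB → memory block 9 (remaining 127 MB)
65 MB → memory block 1 (remaining 10 MB)
64 MB → memory block 2 (remaining 11 MB)
62 MB → memory block 3 (remaining 17 MB)
61 MB → memory block 4 (remaining 20 MB)
52 MB → memory block 5 (remaining 42 MB)
51 MB → memory block 6 (remaining 50 MB)
43 MB → memory block 6 (remaining 7 MB)
26 MB → memory block 5 (remaining 16 MB)
21 MB → memory block 7 (remaining 88 MB)
Final memory blocks: [181,65] [181,64] [177,62] [175,61] [162,52,26] [155,51,43] [147,21] [135] [129].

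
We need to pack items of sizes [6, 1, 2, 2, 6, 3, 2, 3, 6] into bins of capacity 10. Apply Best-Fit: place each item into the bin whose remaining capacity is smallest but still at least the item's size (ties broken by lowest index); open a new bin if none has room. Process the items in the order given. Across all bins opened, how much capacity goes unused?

9

Put 6 in bin 1; 4 remain.
Put 1 in bin 1; 3 remain.
Put 2 in bin 1; 1 remain.
Put 2 in bin 2; 8 remain.
Put 6 in bin 2; 2 remain.
Put 3 in bin 3; 7 remain.
Put 2 in bin 2; 0 remain.
Put 3 in bin 3; 4 remain.
Put 6 in bin 4; 4 remain.
4 bins × 10 = 40; used 31; unused 9.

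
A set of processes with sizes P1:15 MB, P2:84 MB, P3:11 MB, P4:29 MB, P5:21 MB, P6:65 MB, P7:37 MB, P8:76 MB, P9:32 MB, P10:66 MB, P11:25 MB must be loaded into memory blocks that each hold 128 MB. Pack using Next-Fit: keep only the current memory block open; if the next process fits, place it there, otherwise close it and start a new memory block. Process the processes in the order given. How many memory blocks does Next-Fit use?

4

memory block 1: place P1 (15 MB), 113 MB left
memory block 1: place P2 (84 MB), 29 MB left
memory block 1: place P3 (11 MB), 18 MB left
memory block 2: place P4 (29 MB), 99 MB left
memory block 2: place P5 (21 MB), 78 MB left
memory block 2: place P6 (65 MB), 13 MB left
memory block 3: place P7 (37 MB), 91 MB left
memory block 3: place P8 (76 MB), 15 MB left
memory block 4: place P9 (32 MB), 96 MB left
memory block 4: place P10 (66 MB), 30 MB left
memory block 4: place P11 (25 MB), 5 MB left
Final memory blocks: [15,84,11] [29,21,65] [37,76] [32,66,25].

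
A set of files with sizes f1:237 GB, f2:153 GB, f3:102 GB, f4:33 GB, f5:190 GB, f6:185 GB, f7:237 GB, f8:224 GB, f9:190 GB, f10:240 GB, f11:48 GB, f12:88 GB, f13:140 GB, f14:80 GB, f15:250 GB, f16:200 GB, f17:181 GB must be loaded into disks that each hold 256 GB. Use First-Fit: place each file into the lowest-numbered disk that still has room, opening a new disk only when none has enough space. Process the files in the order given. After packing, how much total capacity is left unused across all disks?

550

Put f1 (237 GB) in disk 1; 19 GB remain.
Put f2 (153 GB) in disk 2; 103 GB remain.
Put f3 (102 GB) in disk 2; 1 GB remain.
Put f4 (33 GB) in disk 3; 223 GB remain.
Put f5 (190 GB) in disk 3; 33 GB remain.
Put f6 (185 GB) in disk 4; 71 GB remain.
Put f7 (237 GB) in disk 5; 19 GB remain.
Put f8 (224 GB) in disk 6; 32 GB remain.
Put f9 (190 GB) in disk 7; 66 GB remain.
Put f10 (240 GB) in disk 8; 16 GB remain.
Put f11 (48 GB) in disk 4; 23 GB remain.
Put f12 (88 GB) in disk 9; 168 GB remain.
Put f13 (140 GB) in disk 9; 28 GB remain.
Put f14 (80 GB) in disk 10; 176 GB remain.
Put f15 (250 GB) in disk 11; 6 GB remain.
Put f16 (200 GB) in disk 12; 56 GB remain.
Put f17 (181 GB) in disk 13; 75 GB remain.
13 disks × 256 GB = 3328 GB; used 2778 GB; unused 550 GB.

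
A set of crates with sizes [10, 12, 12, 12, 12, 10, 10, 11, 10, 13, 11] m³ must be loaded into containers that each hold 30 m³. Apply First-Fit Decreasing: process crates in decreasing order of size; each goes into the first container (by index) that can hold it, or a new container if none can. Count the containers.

Sorted descending: 13, 12, 12, 12, 12, 11, 11, 10, 10, 10, 10.
13 m³ → container 1 (remaining 17 m³)
12 m³ → container 1 (remaining 5 m³)
12 m³ → container 2 (remaining 18 m³)
12 m³ → container 2 (remaining 6 m³)
12 m³ → container 3 (remaining 18 m³)
11 m³ → container 3 (remaining 7 m³)
11 m³ → container 4 (remaining 19 m³)
10 m³ → container 4 (remaining 9 m³)
10 m³ → container 5 (remaining 20 m³)
10 m³ → container 5 (remaining 10 m³)
10 m³ → container 5 (remaining 0 m³)

5 containers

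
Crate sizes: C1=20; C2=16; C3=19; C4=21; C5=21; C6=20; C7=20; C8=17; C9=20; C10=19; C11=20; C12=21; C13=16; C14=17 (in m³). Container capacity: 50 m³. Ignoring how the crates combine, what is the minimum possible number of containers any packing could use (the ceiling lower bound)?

Total size = 20 + 16 + 19 + 21 + 21 + 20 + 20 + 17 + 20 + 19 + 20 + 21 + 16 + 17 = 267 m³.
⌈267 / 50⌉ = 6.

6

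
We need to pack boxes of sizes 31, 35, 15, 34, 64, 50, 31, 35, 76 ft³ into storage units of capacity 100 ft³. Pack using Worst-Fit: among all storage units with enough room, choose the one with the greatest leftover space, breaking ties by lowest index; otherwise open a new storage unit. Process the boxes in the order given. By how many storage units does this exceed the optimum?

Worst-Fit: [31,35,15] [34,64] [50,31] [35] [76] → 5 storage units.
Total size 371 ft³; any packing needs at least ⌈371/100⌉ = 4 storage units.
An optimal packing achieves that bound: [76,15] [64,35] [50,35] [34,31,31] → 4 storage units.
Excess: 5 − 4 = 1.

1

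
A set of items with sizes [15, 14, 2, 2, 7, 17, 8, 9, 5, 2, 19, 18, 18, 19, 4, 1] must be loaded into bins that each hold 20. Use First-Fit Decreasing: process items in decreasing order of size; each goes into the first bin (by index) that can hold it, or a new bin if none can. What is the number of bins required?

9 bins

Sorted descending: 19, 19, 18, 18, 17, 15, 14, 9, 8, 7, 5, 4, 2, 2, 2, 1.
19 → bin 1 (remaining 1)
19 → bin 2 (remaining 1)
18 → bin 3 (remaining 2)
18 → bin 4 (remaining 2)
17 → bin 5 (remaining 3)
15 → bin 6 (remaining 5)
14 → bin 7 (remaining 6)
9 → bin 8 (remaining 11)
8 → bin 8 (remaining 3)
7 → bin 9 (remaining 13)
5 → bin 6 (remaining 0)
4 → bin 7 (remaining 2)
2 → bin 3 (remaining 0)
2 → bin 4 (remaining 0)
2 → bin 5 (remaining 1)
1 → bin 1 (remaining 0)
Final bins: [19,1] [19] [18,2] [18,2] [17,2] [15,5] [14,4] [9,8] [7].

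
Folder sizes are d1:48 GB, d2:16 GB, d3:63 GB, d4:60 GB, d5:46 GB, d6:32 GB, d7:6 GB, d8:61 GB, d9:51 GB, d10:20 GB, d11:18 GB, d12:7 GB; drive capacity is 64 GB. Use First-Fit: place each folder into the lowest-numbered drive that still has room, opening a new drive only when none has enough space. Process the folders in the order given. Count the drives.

d1 (48 GB) → drive 1 (remaining 16 GB)
d2 (16 GB) → drive 1 (remaining 0 GB)
d3 (63 GB) → drive 2 (remaining 1 GB)
d4 (60 GB) → drive 3 (remaining 4 GB)
d5 (46 GB) → drive 4 (remaining 18 GB)
d6 (32 GB) → drive 5 (remaining 32 GB)
d7 (6 GB) → drive 4 (remaining 12 GB)
d8 (61 GB) → drive 6 (remaining 3 GB)
d9 (51 GB) → drive 7 (remaining 13 GB)
d10 (20 GB) → drive 5 (remaining 12 GB)
d11 (18 GB) → drive 8 (remaining 46 GB)
d12 (7 GB) → drive 4 (remaining 5 GB)
Final drives: [48,16] [63] [60] [46,6,7] [32,20] [61] [51] [18].

8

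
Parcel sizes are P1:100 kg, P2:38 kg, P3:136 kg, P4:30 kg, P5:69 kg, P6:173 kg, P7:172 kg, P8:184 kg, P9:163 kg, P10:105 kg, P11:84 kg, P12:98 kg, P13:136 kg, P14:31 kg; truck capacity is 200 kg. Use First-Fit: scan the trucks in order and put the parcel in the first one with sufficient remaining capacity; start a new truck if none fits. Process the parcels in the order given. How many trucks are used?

Put P1 (100 kg) in truck 1; 100 kg remain.
Put P2 (38 kg) in truck 1; 62 kg remain.
Put P3 (136 kg) in truck 2; 64 kg remain.
Put P4 (30 kg) in truck 1; 32 kg remain.
Put P5 (69 kg) in truck 3; 131 kg remain.
Put P6 (173 kg) in truck 4; 27 kg remain.
Put P7 (172 kg) in truck 5; 28 kg remain.
Put P8 (184 kg) in truck 6; 16 kg remain.
Put P9 (163 kg) in truck 7; 37 kg remain.
Put P10 (105 kg) in truck 3; 26 kg remain.
Put P11 (84 kg) in truck 8; 116 kg remain.
Put P12 (98 kg) in truck 8; 18 kg remain.
Put P13 (136 kg) in truck 9; 64 kg remain.
Put P14 (31 kg) in truck 1; 1 kg remain.
Final trucks: [100,38,30,31] [136] [69,105] [173] [172] [184] [163] [84,98] [136].

9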